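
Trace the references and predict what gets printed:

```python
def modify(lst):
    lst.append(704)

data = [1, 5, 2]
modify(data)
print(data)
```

Key concept: function modifies passed list.
Step by step:
`data = [1, 5, 2]` → data = [1, 5, 2]
`modify(data)` → data = [1, 5, 2, 704]
`print(data)` → prints [1, 5, 2, 704]

Answer: [1, 5, 2, 704]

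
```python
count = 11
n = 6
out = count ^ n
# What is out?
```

Trace:
`count = 11` → count = 11
`n = 6` → n = 6
`out = count ^ n` → out = 13
So out = 13

Answer: 13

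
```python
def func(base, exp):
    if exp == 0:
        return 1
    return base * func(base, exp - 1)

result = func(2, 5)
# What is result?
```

func(2, 5) = 2 * 2 * 2 * 2 * 2 = 32

Answer: 32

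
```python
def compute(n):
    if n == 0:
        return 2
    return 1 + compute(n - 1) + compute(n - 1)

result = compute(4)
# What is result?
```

compute(n) = 1 + 2·compute(n-1), compute(0)=2. Closed form: (2+1)·2^4 - 1 = 47.

Answer: 47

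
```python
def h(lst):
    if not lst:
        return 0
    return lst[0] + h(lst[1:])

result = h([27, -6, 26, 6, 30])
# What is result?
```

27 + (-6) + 26 + 6 + 30 + 0 = 83

Answer: 83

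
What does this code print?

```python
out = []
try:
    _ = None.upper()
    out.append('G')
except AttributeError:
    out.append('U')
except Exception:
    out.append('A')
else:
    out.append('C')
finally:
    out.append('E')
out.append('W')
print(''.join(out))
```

Execution trace: 'U' (except AttributeError) → 'E' (finally) → 'W' (after the try/except). Output: UEW

Answer: UEW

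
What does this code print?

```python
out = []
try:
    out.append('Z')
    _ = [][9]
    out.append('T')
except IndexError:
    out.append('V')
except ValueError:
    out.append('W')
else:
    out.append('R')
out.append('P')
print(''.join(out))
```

Execution trace: 'Z' (try body) → 'V' (except IndexError) → 'P' (after the try/except). Output: ZVP

Answer: ZVP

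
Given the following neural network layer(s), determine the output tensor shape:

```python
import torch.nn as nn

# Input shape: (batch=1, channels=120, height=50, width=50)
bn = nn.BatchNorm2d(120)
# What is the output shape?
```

Input: (1, 120, 50, 50) -> Output: (1, 120, 50, 50)

Answer: (1, 120, 50, 50)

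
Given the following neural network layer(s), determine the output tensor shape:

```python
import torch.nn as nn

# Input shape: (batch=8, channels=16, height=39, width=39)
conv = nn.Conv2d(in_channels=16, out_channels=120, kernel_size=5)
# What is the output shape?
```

Input: (8, 16, 39, 39) -> Output: (8, 120, 35, 35)

Answer: (8, 120, 35, 35)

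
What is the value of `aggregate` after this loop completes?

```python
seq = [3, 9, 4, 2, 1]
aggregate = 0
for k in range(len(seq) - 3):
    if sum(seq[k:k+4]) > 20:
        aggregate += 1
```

Count windows with sum > 20
`aggregate` takes the values: 0

Answer: 0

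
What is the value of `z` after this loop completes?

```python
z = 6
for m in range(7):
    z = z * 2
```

Multiply by 2, 7 times: 6 * 2^7 = 768
`z` takes the values: 6 → 12 → 24 → 48 → 96 → 192 → 384 → 768

Answer: 768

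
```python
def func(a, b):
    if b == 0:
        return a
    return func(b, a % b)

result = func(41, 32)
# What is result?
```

func(41, 32) -> func(32, 9) -> func(9, 5) -> func(5, 4) -> func(4, 1) -> func(1, 0) -> 1

Answer: 1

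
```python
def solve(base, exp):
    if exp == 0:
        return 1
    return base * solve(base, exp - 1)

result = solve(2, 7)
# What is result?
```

solve(2, 7) = 2 * 2 * 2 * 2 * 2 * 2 * 2 = 128

Answer: 128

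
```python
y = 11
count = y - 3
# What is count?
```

Trace:
`y = 11` → y = 11
`count = y - 3` → count = 8
So count = 8

Answer: 8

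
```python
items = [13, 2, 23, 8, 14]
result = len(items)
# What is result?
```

Trace:
`items = [13, 2, 23, 8, 14]` → items = [13, 2, 23, 8, 14]
`result = len(items)` → result = 5
So result = 5

Answer: 5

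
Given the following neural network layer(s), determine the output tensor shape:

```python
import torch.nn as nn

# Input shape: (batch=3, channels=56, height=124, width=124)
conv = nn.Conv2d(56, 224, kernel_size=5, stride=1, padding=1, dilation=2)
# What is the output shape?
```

Input: (3, 56, 124, 124) -> Output: (3, 224, 118, 118)

Answer: (3, 224, 118, 118)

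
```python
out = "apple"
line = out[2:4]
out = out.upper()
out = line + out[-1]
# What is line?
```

Trace:
`out = "apple"` → out = 'apple'
`line = out[2:4]` → line = 'pl'
`out = out.upper()` → out = 'APPLE'
`out = line + out[-1]` → out = 'plE'
So line = 'pl'

Answer: 'pl'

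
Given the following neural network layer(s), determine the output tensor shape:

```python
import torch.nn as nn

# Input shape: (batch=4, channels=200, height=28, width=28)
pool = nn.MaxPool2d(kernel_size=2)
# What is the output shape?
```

Input: (4, 200, 28, 28) -> Output: (4, 200, 14, 14)

Answer: (4, 200, 14, 14)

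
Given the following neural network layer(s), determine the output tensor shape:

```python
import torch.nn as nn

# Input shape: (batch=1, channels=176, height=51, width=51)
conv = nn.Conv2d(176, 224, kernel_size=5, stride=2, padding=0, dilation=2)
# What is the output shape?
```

Input: (1, 176, 51, 51) -> Output: (1, 224, 22, 22)

Answer: (1, 224, 22, 22)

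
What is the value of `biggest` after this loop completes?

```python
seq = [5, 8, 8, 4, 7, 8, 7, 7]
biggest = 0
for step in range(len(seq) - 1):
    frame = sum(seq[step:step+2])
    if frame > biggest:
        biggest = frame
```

Max sum of 2-element window in [5, 8, 8, 4, 7, 8, 7, 7]
`biggest` takes the values: 0 → 13 → 16

Answer: 16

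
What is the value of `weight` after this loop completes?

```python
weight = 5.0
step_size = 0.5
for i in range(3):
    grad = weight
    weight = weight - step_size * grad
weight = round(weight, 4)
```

Gradient descent: w = 5.0 * (1 - 0.5)^3
`weight` takes the values: 5.0 → 2.5 → 1.25 → 0.625

Answer: 0.625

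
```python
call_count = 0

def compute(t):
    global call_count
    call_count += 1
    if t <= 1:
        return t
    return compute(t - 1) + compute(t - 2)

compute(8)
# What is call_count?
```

Calls(t) = 1 + Calls(t-1) + Calls(t-2); Calls(0)=Calls(1)=1. For t=8 this gives 67.

Answer: 67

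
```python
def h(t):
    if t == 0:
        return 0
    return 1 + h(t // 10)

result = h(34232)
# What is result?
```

Count of digits of 34232: 5

Answer: 5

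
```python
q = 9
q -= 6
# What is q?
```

Trace:
`q = 9` → q = 9
`q -= 6` → q = 3
So q = 3

Answer: 3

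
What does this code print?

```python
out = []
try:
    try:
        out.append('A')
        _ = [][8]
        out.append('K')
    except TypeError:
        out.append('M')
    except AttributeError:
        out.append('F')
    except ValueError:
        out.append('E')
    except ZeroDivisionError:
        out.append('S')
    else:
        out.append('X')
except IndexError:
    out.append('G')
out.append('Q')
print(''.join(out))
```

Execution trace: 'A' (try body) → 'G' (outer except IndexError) → 'Q' (after the try/except). Output: AGQ

Answer: AGQ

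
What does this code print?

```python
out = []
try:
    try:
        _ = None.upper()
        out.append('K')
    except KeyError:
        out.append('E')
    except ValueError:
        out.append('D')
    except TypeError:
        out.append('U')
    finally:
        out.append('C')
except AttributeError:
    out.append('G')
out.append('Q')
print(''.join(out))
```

Execution trace: 'C' (finally) → 'G' (outer except AttributeError) → 'Q' (after the try/except). Output: CGQ

Answer: CGQ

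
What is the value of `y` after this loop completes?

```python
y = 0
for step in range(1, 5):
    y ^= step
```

XOR of 1 to 4
`y` takes the values: 0 → 1 → 3 → 0 → 4

Answer: 4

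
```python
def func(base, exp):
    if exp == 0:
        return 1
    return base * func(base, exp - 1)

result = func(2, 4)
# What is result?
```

func(2, 4) = 2 * 2 * 2 * 2 = 16

Answer: 16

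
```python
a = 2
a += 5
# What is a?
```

Trace:
`a = 2` → a = 2
`a += 5` → a = 7
So a = 7

Answer: 7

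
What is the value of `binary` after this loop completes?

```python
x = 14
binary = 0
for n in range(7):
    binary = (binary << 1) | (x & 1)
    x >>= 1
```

Reverse lowest 7 bits of 14
`binary` takes the values: 0 → 1 → 3 → 7 → 14 → 28 → 56

Answer: 56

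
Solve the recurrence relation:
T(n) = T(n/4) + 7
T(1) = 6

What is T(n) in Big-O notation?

Each step divides n by 4 and adds 7. After log_4(n) steps we reach T(1)=6. So T(n) = 7·log_4(n) + 6 = O(log n).

Answer: O(log n)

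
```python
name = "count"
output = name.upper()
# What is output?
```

Trace:
`name = "count"` → name = 'count'
`output = name.upper()` → output = 'COUNT'
So output = 'COUNT'

Answer: 'COUNT'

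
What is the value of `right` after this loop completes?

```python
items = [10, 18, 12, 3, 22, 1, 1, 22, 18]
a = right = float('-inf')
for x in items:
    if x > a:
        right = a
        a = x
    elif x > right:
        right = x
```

Second largest (with repeats) in [10, 18, 12, 3, 22, 1, 1, 22, 18]
`right` takes the values: -inf → 10 → 12 → 18 → 22

Answer: 22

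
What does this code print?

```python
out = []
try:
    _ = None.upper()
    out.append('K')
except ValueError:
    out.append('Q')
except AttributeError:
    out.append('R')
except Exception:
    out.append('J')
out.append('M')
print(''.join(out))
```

Execution trace: 'R' (except AttributeError) → 'M' (after the try/except). Output: RM

Answer: RM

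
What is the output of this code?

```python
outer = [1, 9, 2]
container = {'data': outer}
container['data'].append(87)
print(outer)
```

Key concept: dict holds reference to list.
Step by step:
`outer = [1, 9, 2]` → outer = [1, 9, 2]
`container = {'data': outer}` → container = {'data': [1, 9, 2]}
`container['data'].append(87)` → outer = [1, 9, 2, 87]; container = {'data': [1, 9, 2, 87]}
`print(outer)` → prints [1, 9, 2, 87]

Answer: [1, 9, 2, 87]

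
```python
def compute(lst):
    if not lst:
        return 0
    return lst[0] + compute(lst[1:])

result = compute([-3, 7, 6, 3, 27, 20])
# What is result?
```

(-3) + 7 + 6 + 3 + 27 + 20 + 0 = 60

Answer: 60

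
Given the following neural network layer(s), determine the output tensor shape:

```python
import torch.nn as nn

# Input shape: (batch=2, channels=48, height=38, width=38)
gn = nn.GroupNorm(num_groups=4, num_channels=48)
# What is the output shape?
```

Input: (2, 48, 38, 38) -> Output: (2, 48, 38, 38)

Answer: (2, 48, 38, 38)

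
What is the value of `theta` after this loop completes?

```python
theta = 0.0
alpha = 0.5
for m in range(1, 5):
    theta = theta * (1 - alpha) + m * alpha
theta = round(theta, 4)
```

Moving average with lr=0.5
`theta` takes the values: 0.0 → 0.5 → 1.25 → 2.125 → 3.0625

Answer: 3.0625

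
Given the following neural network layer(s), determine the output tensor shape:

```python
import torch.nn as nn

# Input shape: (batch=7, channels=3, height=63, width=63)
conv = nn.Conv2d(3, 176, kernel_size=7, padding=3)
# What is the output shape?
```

Input: (7, 3, 63, 63) -> Output: (7, 176, 63, 63)

Answer: (7, 176, 63, 63)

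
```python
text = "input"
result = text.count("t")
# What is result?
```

Trace:
`text = "input"` → text = 'input'
`result = text.count("t")` → result = 1
So result = 1

Answer: 1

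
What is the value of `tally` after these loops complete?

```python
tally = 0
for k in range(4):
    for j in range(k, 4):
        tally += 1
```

Upper triangle: 4 + 3 + ... + 1
`tally` takes the values: 0 → 1 → 2 → 3 → 4 → 5 → 6 → 7 → 8 → 9 → 10

Answer: 10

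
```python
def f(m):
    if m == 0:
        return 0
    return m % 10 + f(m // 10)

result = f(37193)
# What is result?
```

Sum of digits of 37193: 3 + 9 + 1 + 7 + 3 = 23

Answer: 23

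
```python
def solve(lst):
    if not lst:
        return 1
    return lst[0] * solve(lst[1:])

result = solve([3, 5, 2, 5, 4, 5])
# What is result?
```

Product over [3, 5, 2, 5, 4, 5] = 3 * 5 * 2 * 5 * 4 * 5 = 3000

Answer: 3000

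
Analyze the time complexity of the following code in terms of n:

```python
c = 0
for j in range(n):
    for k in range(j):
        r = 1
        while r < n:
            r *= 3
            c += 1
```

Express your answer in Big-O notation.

Each loop level contributes: n × n × log n. Multiplying the contributions gives O(n^2 log n).

Answer: O(n^2 log n)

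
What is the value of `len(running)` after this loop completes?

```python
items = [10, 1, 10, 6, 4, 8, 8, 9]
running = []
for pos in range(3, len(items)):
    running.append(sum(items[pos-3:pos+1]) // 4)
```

Number of 4-element averages
`running` takes the values: [] → [6] → [6, 5] → [6, 5, 7] → [6, 5, 7, 6] → [6, 5, 7, 6, 7]
So `len(running)` = 5

Answer: 5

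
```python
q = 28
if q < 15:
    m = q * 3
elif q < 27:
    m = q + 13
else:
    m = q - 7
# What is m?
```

Trace:
`q = 28` → q = 28
`if q < 15: ...` → q < 15 is False, q < 27 is False, take else branch → m = 21
So m = 21

Answer: 21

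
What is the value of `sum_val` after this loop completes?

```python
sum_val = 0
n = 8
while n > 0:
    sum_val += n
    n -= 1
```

Sum 8 down to 1
`sum_val` takes the values: 0 → 8 → 15 → 21 → 26 → 30 → 33 → 35 → 36

Answer: 36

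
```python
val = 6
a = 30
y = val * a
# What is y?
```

Trace:
`val = 6` → val = 6
`a = 30` → a = 30
`y = val * a` → y = 180
So y = 180

Answer: 180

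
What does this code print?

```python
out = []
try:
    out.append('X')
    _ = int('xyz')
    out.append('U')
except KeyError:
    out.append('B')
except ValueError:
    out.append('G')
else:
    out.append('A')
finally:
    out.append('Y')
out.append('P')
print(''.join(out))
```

Execution trace: 'X' (try body) → 'G' (except ValueError) → 'Y' (finally) → 'P' (after the try/except). Output: XGYP

Answer: XGYP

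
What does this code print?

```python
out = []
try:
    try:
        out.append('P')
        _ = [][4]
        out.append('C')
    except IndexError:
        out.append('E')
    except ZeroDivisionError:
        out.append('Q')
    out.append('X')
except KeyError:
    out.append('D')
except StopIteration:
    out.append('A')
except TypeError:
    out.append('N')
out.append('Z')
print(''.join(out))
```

Execution trace: 'P' (inner try body) → 'E' (inner except IndexError) → 'X' (try body, no exception) → 'Z' (after the try/except). Output: PEXZ

Answer: PEXZ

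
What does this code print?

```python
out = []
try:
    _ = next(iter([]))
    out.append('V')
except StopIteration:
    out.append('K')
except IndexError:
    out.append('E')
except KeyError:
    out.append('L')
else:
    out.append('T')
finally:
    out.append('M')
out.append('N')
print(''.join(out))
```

Execution trace: 'K' (except StopIteration) → 'M' (finally) → 'N' (after the try/except). Output: KMN

Answer: KMN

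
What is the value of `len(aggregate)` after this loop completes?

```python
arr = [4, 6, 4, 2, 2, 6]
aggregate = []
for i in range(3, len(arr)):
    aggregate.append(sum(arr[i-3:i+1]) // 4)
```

Number of 4-element averages
`aggregate` takes the values: [] → [4] → [4, 3] → [4, 3, 3]
So `len(aggregate)` = 3

Answer: 3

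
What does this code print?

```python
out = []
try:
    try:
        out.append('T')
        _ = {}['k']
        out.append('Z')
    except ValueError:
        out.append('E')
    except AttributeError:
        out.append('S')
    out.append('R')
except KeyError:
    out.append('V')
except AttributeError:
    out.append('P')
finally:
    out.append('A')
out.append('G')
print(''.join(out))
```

Execution trace: 'T' (inner try body) → 'V' (except KeyError) → 'A' (finally) → 'G' (after the try/except). Output: TVAG

Answer: TVAG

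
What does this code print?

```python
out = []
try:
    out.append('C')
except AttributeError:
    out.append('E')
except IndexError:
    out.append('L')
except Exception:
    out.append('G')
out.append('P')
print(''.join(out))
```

Execution trace: 'C' (try body, no exception) → 'P' (after the try/except). Output: CP

Answer: CP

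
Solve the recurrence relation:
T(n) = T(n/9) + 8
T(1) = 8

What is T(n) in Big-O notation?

Each step divides n by 9 and adds 8. After log_9(n) steps we reach T(1)=8. So T(n) = 8·log_9(n) + 8 = O(log n).

Answer: O(log n)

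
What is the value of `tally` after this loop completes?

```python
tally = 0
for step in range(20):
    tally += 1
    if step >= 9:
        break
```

Loop breaks when step reaches 9, tally is 10
`tally` takes the values: 0 → 1 → 2 → 3 → 4 → 5 → 6 → 7 → 8 → 9 → 10

Answer: 10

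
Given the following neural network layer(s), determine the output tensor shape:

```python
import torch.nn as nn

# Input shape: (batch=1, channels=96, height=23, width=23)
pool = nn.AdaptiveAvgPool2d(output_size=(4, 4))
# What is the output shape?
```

Input: (1, 96, 23, 23) -> Output: (1, 96, 4, 4)

Answer: (1, 96, 4, 4)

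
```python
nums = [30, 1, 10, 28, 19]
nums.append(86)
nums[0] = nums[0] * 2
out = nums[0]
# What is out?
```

Trace:
`nums = [30, 1, 10, 28, 19]` → nums = [30, 1, 10, 28, 19]
`nums.append(86)` → nums = [30, 1, 10, 28, 19, 86]
`nums[0] = nums[0] * 2` → nums = [60, 1, 10, 28, 19, 86]
`out = nums[0]` → out = 60
So out = 60

Answer: 60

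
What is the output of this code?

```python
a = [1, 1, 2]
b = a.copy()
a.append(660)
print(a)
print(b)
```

Key concept: list.copy() creates independent copy.
Step by step:
`a = [1, 1, 2]` → a = [1, 1, 2]
`b = a.copy()` → b = [1, 1, 2]
`a.append(660)` → a = [1, 1, 2, 660]
`print(a)` → prints [1, 1, 2, 660]
`print(b)` → prints [1, 1, 2]

Answer:
[1, 1, 2, 660]
[1, 1, 2]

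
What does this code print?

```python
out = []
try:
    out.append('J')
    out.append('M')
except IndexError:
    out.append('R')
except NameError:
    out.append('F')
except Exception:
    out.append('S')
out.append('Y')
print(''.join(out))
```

Execution trace: 'J' (try body) → 'M' (try body, no exception) → 'Y' (after the try/except). Output: JMY

Answer: JMY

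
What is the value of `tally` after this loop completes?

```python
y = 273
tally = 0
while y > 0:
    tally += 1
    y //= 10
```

Count digits by repeated division by 10
`tally` takes the values: 0 → 1 → 2 → 3

Answer: 3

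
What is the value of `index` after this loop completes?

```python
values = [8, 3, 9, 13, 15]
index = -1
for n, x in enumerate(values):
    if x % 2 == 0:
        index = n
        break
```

First even number index in [8, 3, 9, 13, 15]
`index` takes the values: -1 → 0

Answer: 0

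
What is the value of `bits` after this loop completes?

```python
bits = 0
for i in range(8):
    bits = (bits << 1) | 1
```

Build 8 consecutive 1-bits: 0b11111111
`bits` takes the values: 0 → 1 → 3 → 7 → 15 → 31 → 63 → 127 → 255

Answer: 255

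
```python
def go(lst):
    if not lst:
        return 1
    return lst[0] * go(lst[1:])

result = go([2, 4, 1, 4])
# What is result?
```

Product over [2, 4, 1, 4] = 2 * 4 * 1 * 4 = 32

Answer: 32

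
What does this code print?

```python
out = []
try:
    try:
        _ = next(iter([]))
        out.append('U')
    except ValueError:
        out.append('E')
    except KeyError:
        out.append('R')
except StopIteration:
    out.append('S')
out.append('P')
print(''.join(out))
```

Execution trace: 'S' (outer except StopIteration) → 'P' (after the try/except). Output: SP

Answer: SP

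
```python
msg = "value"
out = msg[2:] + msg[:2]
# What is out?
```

Trace:
`msg = "value"` → msg = 'value'
`out = msg[2:] + msg[:2]` → out = 'lueva'
So out = 'lueva'

Answer: 'lueva'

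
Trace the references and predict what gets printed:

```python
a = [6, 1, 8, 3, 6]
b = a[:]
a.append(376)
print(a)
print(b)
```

Key concept: slice [:] creates copy.
Step by step:
`a = [6, 1, 8, 3, 6]` → a = [6, 1, 8, 3, 6]
`b = a[:]` → b = [6, 1, 8, 3, 6]
`a.append(376)` → a = [6, 1, 8, 3, 6, 376]
`print(a)` → prints [6, 1, 8, 3, 6, 376]
`print(b)` → prints [6, 1, 8, 3, 6]

Answer:
[6, 1, 8, 3, 6, 376]
[6, 1, 8, 3, 6]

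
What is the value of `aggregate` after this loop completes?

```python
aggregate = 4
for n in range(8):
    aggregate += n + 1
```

Start at 4, add 1 to 8 = 40
`aggregate` takes the values: 4 → 5 → 7 → 10 → 14 → 19 → 25 → 32 → 40

Answer: 40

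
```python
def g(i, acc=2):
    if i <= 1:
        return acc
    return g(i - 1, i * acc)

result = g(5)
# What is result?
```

Accumulator trace (n, acc): (5, 2) -> (4, 10) -> (3, 40) -> (2, 120) -> (1, 240) -> return 240

Answer: 240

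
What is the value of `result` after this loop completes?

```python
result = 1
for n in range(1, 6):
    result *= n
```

5! = 120
`result` takes the values: 1 → 2 → 6 → 24 → 120

Answer: 120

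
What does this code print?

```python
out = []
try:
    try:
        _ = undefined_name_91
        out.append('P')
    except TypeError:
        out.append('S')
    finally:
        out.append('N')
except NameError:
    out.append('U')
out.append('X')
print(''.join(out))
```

Execution trace: 'N' (finally) → 'U' (outer except NameError) → 'X' (after the try/except). Output: NUX

Answer: NUX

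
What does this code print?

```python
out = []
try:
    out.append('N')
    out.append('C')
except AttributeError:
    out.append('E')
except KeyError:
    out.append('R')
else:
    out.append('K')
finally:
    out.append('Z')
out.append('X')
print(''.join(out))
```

Execution trace: 'N' (try body) → 'C' (try body, no exception) → 'K' (else) → 'Z' (finally) → 'X' (after the try/except). Output: NCKZX

Answer: NCKZX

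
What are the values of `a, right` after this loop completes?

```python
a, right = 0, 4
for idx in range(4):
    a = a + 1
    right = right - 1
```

a goes 0→4, right goes 4→0
`a, right` takes the values: (0, 4) → (1, 4) → (1, 3) → (2, 3) → (2, 2) → (3, 2) → (3, 1) → (4, 1) → (4, 0)

Answer: 4, 0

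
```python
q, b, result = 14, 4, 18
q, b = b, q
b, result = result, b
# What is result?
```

Trace:
`q, b, result = 14, 4, 18` → q = 14; b = 4; result = 18
`q, b = b, q` → q = 4; b = 14
`b, result = result, b` → b = 18; result = 14
So result = 14

Answer: 14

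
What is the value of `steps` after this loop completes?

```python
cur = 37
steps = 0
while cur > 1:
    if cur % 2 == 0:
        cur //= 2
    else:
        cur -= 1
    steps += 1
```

Steps to reduce 37 to 1
`steps` takes the values: 0 → 1 → 2 → 3 → 4 → 5 → 6 → 7

Answer: 7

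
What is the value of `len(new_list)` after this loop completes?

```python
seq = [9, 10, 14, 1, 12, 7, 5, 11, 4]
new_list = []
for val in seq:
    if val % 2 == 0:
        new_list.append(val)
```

Count even numbers in [9, 10, 14, 1, 12, 7, 5, 11, 4]
`new_list` takes the values: [] → [10] → [10, 14] → [10, 14, 12] → [10, 14, 12, 4]
So `len(new_list)` = 4

Answer: 4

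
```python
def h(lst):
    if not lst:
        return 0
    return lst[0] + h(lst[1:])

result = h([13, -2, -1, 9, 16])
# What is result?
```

13 + (-2) + (-1) + 9 + 16 + 0 = 35

Answer: 35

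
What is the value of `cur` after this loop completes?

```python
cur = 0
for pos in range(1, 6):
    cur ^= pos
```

XOR of 1 to 5
`cur` takes the values: 0 → 1 → 3 → 0 → 4 → 1

Answer: 1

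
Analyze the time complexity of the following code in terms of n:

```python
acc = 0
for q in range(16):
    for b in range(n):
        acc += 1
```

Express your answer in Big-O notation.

Each loop level contributes: 1 × n. Multiplying the contributions gives O(n).

Answer: O(n)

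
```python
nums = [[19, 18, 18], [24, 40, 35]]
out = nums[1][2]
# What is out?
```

Trace:
`nums = [[19, 18, 18], [24, 40, 35]]` → nums = [[19, 18, 18], [24, 40, 35]]
`out = nums[1][2]` → out = 35
So out = 35

Answer: 35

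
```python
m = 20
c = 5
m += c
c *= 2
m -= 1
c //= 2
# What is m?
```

Trace:
`m = 20` → m = 20
`c = 5` → c = 5
`m += c` → m = 25
`c *= 2` → c = 10
`m -= 1` → m = 24
`c //= 2` → c = 5
So m = 24

Answer: 24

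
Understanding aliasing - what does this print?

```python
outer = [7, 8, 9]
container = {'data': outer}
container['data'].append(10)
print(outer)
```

Key concept: dict holds reference to list.
Step by step:
`outer = [7, 8, 9]` → outer = [7, 8, 9]
`container = {'data': outer}` → container = {'data': [7, 8, 9]}
`container['data'].append(10)` → outer = [7, 8, 9, 10]; container = {'data': [7, 8, 9, 10]}
`print(outer)` → prints [7, 8, 9, 10]

Answer: [7, 8, 9, 10]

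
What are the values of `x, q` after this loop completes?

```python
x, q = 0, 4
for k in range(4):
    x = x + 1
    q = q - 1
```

x goes 0→4, q goes 4→0
`x, q` takes the values: (0, 4) → (1, 4) → (1, 3) → (2, 3) → (2, 2) → (3, 2) → (3, 1) → (4, 1) → (4, 0)

Answer: 4, 0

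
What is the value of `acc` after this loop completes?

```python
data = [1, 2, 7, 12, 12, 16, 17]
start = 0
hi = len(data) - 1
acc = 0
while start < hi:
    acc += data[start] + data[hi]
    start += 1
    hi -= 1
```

Sum of pairs from ends
`acc` takes the values: 0 → 18 → 36 → 55

Answer: 55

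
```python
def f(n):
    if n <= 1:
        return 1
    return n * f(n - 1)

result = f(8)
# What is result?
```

f(8) = 8 * 7 * 6 * 5 * 4 * 3 * 2 * 1 = 40320

Answer: 40320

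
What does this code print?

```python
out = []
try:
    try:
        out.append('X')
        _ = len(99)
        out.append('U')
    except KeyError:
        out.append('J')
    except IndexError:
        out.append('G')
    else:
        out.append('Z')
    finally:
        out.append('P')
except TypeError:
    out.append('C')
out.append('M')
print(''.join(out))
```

Execution trace: 'X' (try body) → 'P' (finally) → 'C' (outer except TypeError) → 'M' (after the try/except). Output: XPCM

Answer: XPCM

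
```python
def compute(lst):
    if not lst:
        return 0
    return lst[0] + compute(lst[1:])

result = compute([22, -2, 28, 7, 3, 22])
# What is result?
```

22 + (-2) + 28 + 7 + 3 + 22 + 0 = 80

Answer: 80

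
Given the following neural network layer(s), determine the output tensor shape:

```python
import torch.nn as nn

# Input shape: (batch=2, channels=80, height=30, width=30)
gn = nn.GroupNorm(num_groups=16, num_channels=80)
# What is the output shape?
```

Input: (2, 80, 30, 30) -> Output: (2, 80, 30, 30)

Answer: (2, 80, 30, 30)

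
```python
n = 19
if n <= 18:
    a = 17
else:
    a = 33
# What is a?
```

Trace:
`n = 19` → n = 19
`if n <= 18: ...` → n <= 18 is False, take else branch → a = 33
So a = 33

Answer: 33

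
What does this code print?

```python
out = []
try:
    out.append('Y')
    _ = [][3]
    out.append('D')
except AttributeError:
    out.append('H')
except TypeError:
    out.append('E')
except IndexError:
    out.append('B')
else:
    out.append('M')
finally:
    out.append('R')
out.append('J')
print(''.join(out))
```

Execution trace: 'Y' (try body) → 'B' (except IndexError) → 'R' (finally) → 'J' (after the try/except). Output: YBRJ

Answer: YBRJ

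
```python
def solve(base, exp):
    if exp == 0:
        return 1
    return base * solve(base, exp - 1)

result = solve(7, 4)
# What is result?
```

solve(7, 4) = 7 * 7 * 7 * 7 = 2401

Answer: 2401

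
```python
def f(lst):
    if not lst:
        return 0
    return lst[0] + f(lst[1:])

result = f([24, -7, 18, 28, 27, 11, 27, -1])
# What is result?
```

24 + (-7) + 18 + 28 + 27 + 11 + 27 + (-1) + 0 = 127

Answer: 127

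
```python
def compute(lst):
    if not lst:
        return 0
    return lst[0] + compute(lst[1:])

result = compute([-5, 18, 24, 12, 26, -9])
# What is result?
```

(-5) + 18 + 24 + 12 + 26 + (-9) + 0 = 66

Answer: 66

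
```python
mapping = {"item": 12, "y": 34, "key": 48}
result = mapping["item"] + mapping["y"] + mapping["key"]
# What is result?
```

Trace:
`mapping = {"item": 12, "y": 34, "key": 48}` → mapping = {'item': 12, 'y': 34, 'key': 48}
`result = mapping["item"] + mapping["y"] + mapping["key"]` → result = 94
So result = 94

Answer: 94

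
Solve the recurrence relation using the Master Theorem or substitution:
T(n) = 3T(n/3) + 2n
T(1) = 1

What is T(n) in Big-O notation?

By Master Theorem: a=3, b=3, f(n)=2n. Since log_3(3) = 1 and f(n) = Θ(n^1), Case 2 applies. T(n) = O(n log n).

Answer: O(n log n)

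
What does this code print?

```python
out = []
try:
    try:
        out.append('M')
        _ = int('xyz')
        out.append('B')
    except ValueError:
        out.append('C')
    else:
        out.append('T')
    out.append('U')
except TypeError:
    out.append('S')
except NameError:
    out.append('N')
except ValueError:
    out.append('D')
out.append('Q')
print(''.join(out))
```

Execution trace: 'M' (inner try body) → 'C' (inner except ValueError) → 'U' (try body, no exception) → 'Q' (after the try/except). Output: MCUQ

Answer: MCUQ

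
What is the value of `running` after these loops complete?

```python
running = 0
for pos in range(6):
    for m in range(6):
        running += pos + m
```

Sum of all pos+m for pos,m in 6x6
`running` takes the values: 0 → 1 → 3 → 6 → 10 → 15 → 16 → 18 → 21 → 25 → 30 → 36 → 38 → 41 → 45 → 50 → 56 → 63 → 66 → 70 → 75 → 81 → 88 → 96 → 100 → 105 → 111 → 118 → 126 → 135 → 140 → 146 → 153 → 161 → 170 → 180

Answer: 180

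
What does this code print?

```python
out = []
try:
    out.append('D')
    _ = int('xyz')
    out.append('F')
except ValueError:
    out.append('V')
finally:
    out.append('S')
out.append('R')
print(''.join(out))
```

Execution trace: 'D' (try body) → 'V' (except ValueError) → 'S' (finally) → 'R' (after the try/except). Output: DVSR

Answer: DVSR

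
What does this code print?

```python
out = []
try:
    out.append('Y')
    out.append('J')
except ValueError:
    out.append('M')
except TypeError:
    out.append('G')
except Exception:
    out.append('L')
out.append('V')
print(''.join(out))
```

Execution trace: 'Y' (try body) → 'J' (try body, no exception) → 'V' (after the try/except). Output: YJV

Answer: YJV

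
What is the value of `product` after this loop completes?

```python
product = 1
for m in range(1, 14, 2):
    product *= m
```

Product of 1, 3, 5, ... up to 13
`product` takes the values: 1 → 3 → 15 → 105 → 945 → 10395 → 135135

Answer: 135135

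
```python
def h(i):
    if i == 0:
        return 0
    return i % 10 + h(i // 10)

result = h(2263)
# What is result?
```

Sum of digits of 2263: 3 + 6 + 2 + 2 = 13

Answer: 13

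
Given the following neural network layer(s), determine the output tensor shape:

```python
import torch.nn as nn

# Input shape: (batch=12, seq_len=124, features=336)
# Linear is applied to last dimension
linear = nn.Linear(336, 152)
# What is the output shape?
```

Input: (12, 124, 336) -> Output: (12, 124, 152)

Answer: (12, 124, 152)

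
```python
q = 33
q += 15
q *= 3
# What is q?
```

Trace:
`q = 33` → q = 33
`q += 15` → q = 48
`q *= 3` → q = 144
So q = 144

Answer: 144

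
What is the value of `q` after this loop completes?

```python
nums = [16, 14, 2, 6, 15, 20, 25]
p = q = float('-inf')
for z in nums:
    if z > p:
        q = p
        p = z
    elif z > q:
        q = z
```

Second largest (with repeats) in [16, 14, 2, 6, 15, 20, 25]
`q` takes the values: -inf → 14 → 15 → 16 → 20

Answer: 20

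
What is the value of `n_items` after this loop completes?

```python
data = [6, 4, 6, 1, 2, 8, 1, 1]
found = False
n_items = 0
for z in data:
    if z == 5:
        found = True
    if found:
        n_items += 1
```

Count elements after first 5 in [6, 4, 6, 1, 2, 8, 1, 1]
`n_items` takes the values: 0

Answer: 0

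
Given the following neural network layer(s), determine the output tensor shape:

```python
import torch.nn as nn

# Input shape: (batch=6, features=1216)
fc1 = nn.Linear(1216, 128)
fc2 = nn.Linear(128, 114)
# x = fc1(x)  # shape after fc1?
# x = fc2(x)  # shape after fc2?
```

Input: (6, 1216) -> after fc1: (6, 128) -> Output: (6, 114)

Answer: (6, 114)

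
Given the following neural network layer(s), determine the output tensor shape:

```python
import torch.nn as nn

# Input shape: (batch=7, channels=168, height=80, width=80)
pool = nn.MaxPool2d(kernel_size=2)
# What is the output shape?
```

Input: (7, 168, 80, 80) -> Output: (7, 168, 40, 40)

Answer: (7, 168, 40, 40)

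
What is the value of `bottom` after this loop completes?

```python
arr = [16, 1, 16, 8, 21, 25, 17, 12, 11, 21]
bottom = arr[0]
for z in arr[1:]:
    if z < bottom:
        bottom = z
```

Minimum of [16, 1, 16, 8, 21, 25, 17, 12, 11, 21]
`bottom` takes the values: 16 → 1

Answer: 1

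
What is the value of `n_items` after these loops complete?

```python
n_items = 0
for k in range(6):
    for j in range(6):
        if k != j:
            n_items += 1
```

6² - 6 (exclude diagonal)
`n_items` takes the values: 0 → 1 → 2 → 3 → 4 → 5 → 6 → 7 → 8 → 9 → 10 → 11 → 12 → 13 → 14 → 15 → 16 → 17 → 18 → 19 → 20 → 21 → 22 → 23 → 24 → 25 → 26 → 27 → 28 → 29 → 30

Answer: 30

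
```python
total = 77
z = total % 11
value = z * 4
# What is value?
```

Trace:
`total = 77` → total = 77
`z = total % 11` → z = 0
`value = z * 4` → value = 0
So value = 0

Answer: 0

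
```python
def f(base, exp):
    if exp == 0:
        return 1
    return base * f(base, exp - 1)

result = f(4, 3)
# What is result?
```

f(4, 3) = 4 * 4 * 4 = 64

Answer: 64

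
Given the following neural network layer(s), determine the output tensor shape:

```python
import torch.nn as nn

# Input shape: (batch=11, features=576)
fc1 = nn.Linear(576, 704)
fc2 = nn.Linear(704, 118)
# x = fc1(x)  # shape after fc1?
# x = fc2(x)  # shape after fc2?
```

Input: (11, 576) -> after fc1: (11, 704) -> Output: (11, 118)

Answer: (11, 118)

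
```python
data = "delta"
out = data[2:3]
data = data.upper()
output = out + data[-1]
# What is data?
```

Trace:
`data = "delta"` → data = 'delta'
`out = data[2:3]` → out = 'l'
`data = data.upper()` → data = 'DELTA'
`output = out + data[-1]` → output = 'lA'
So data = 'DELTA'

Answer: 'DELTA'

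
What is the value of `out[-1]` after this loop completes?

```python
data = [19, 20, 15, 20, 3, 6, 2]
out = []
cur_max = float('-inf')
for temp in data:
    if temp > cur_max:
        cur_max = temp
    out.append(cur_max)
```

Running max ends at 20
`out` takes the values: [] → [19] → [19, 20] → [19, 20, 20] → [19, 20, 20, 20] → [19, 20, 20, 20, 20] → [19, 20, 20, 20, 20, 20] → [19, 20, 20, 20, 20, 20, 20]
So `out[-1]` = 20

Answer: 20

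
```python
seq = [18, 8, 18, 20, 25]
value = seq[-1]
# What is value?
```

Trace:
`seq = [18, 8, 18, 20, 25]` → seq = [18, 8, 18, 20, 25]
`value = seq[-1]` → value = 25
So value = 25

Answer: 25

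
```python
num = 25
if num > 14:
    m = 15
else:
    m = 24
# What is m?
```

Trace:
`num = 25` → num = 25
`if num > 14: ...` → num > 14 is True → m = 15
So m = 15

Answer: 15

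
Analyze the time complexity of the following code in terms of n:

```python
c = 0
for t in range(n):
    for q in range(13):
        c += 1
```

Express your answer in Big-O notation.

Each loop level contributes: n × 1. Multiplying the contributions gives O(n).

Answer: O(n)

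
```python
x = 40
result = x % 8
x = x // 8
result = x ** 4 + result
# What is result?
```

Trace:
`x = 40` → x = 40
`result = x % 8` → result = 0
`x = x // 8` → x = 5
`result = x ** 4 + result` → result = 625
So result = 625

Answer: 625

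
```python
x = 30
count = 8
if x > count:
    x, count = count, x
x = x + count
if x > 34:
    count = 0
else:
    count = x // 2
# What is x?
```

Trace:
`x = 30` → x = 30
`count = 8` → count = 8
`if x > count: ...` → x > count is True → x = 8; count = 30
`x = x + count` → x = 38
`if x > 34: ...` → x > 34 is True → count = 0
So x = 38

Answer: 38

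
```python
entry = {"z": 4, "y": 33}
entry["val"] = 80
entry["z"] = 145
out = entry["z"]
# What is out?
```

Trace:
`entry = {"z": 4, "y": 33}` → entry = {'z': 4, 'y': 33}
`entry["val"] = 80` → entry = {'z': 4, 'y': 33, 'val': 80}
`entry["z"] = 145` → entry = {'z': 145, 'y': 33, 'val': 80}
`out = entry["z"]` → out = 145
So out = 145

Answer: 145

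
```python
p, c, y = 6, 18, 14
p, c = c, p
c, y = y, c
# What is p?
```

Trace:
`p, c, y = 6, 18, 14` → p = 6; c = 18; y = 14
`p, c = c, p` → p = 18; c = 6
`c, y = y, c` → c = 14; y = 6
So p = 18

Answer: 18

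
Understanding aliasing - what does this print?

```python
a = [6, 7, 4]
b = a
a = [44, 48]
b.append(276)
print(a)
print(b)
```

Key concept: rebinding vs mutation: a is rebound to a new list, b still points at the original.
Step by step:
`a = [6, 7, 4]` → a = [6, 7, 4]
`b = a` → b = [6, 7, 4] (same object as a)
`a = [44, 48]` → a = [44, 48]
`b.append(276)` → b = [6, 7, 4, 276]
`print(a)` → prints [44, 48]
`print(b)` → prints [6, 7, 4, 276]

Answer:
[44, 48]
[6, 7, 4, 276]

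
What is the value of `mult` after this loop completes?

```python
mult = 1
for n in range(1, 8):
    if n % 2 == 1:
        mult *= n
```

Product of odd numbers 1 to 7
`mult` takes the values: 1 → 3 → 15 → 105

Answer: 105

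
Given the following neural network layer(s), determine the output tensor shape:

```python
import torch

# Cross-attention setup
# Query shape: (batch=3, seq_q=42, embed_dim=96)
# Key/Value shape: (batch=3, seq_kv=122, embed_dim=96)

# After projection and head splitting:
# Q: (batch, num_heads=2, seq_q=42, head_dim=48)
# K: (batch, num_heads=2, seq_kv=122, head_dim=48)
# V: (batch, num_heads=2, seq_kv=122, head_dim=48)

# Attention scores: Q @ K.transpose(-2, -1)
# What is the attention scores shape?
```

Input: (3, 42, 96) -> Output: (3, 2, 42, 122)

Answer: (3, 2, 42, 122)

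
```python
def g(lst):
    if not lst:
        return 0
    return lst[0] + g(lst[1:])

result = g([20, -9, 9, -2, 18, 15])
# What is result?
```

20 + (-9) + 9 + (-2) + 18 + 15 + 0 = 51

Answer: 51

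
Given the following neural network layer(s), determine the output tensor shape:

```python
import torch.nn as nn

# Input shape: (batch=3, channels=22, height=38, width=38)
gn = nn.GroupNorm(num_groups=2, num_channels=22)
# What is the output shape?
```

Input: (3, 22, 38, 38) -> Output: (3, 22, 38, 38)

Answer: (3, 22, 38, 38)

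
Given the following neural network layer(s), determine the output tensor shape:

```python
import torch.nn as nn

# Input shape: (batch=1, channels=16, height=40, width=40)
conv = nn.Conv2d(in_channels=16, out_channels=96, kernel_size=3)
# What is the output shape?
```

Input: (1, 16, 40, 40) -> Output: (1, 96, 38, 38)

Answer: (1, 96, 38, 38)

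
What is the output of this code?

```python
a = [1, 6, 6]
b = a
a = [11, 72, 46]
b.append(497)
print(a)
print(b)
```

Key concept: rebinding vs mutation: a is rebound to a new list, b still points at the original.
Step by step:
`a = [1, 6, 6]` → a = [1, 6, 6]
`b = a` → b = [1, 6, 6] (same object as a)
`a = [11, 72, 46]` → a = [11, 72, 46]
`b.append(497)` → b = [1, 6, 6, 497]
`print(a)` → prints [11, 72, 46]
`print(b)` → prints [1, 6, 6, 497]

Answer:
[11, 72, 46]
[1, 6, 6, 497]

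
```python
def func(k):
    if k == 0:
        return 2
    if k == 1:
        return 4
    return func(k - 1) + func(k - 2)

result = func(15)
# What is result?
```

Build up from base cases: func(0)=2, func(1)=4, func(2)=6, func(3)=10, func(4)=16, func(5)=26, func(6)=42, ..., func(15)=3194

Answer: 3194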